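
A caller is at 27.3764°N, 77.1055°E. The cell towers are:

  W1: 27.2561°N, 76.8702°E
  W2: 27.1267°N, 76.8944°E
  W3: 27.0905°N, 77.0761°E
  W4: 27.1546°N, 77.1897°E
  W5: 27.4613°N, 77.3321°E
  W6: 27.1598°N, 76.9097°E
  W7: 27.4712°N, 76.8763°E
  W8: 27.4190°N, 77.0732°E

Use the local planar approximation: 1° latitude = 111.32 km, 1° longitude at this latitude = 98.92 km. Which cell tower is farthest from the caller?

W2

Distances from 27.3764°N, 77.1055°E:
W1: 26.8534 km
W2: 34.7665 km
W3: 31.9590 km
W4: 26.0578 km
W5: 24.3263 km
W6: 30.9277 km
W7: 25.0082 km
W8: 5.7182 km
Maximum: W2 at 34.7665 km.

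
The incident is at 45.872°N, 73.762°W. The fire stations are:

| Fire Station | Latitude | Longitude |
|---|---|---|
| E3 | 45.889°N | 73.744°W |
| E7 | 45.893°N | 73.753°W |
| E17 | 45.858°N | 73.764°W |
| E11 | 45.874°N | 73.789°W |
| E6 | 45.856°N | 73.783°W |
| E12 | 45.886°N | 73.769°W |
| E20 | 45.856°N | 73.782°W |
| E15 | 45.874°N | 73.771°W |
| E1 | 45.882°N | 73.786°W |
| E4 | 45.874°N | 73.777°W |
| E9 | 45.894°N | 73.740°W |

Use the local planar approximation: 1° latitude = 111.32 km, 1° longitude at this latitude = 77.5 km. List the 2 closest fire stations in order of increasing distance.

Distances from 45.872°N, 73.762°W:
E3: √((0.017·111.32)² + (0.018·77.5)²) = √(3.58133 + 1.94603) = 2.351 km
E7: √((0.021·111.32)² + (0.009·77.5)²) = √(5.46493 + 0.48651) = 2.440 km
E17: √((-0.014·111.32)² + (-0.002·77.5)²) = √(2.42886 + 0.02402) = 1.566 km
E11: √((0.002·111.32)² + (-0.027·77.5)²) = √(0.04957 + 4.37856) = 2.104 km
E6: √((-0.016·111.32)² + (-0.021·77.5)²) = √(3.17239 + 2.64876) = 2.413 km
E12: √((0.014·111.32)² + (-0.007·77.5)²) = √(2.42886 + 0.29431) = 1.650 km
E20: √((-0.016·111.32)² + (-0.020·77.5)²) = √(3.17239 + 2.40250) = 2.361 km
E15: √((0.002·111.32)² + (-0.009·77.5)²) = √(0.04957 + 0.48651) = 0.732 km
E1: √((0.010·111.32)² + (-0.024·77.5)²) = √(1.23921 + 3.45960) = 2.168 km
E4: √((0.002·111.32)² + (-0.015·77.5)²) = √(0.04957 + 1.35141) = 1.184 km
E9: √((0.022·111.32)² + (0.022·77.5)²) = √(5.99780 + 2.90703) = 2.984 km
Sorted: E15 (0.732 km) < E4 (1.184 km) < E17 (1.566 km) < E12 (1.650 km) < …

E15, E4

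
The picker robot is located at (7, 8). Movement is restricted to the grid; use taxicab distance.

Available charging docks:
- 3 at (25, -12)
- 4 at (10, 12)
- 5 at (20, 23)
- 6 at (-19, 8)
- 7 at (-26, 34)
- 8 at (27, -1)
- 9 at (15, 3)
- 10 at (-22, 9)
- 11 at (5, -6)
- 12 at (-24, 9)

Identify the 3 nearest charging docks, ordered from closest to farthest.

4, 9, 11

Distances from (7, 8):
3: |18| + |-20| = 18 + 20 = 38
4: |3| + |4| = 3 + 4 = 7
5: |13| + |15| = 13 + 15 = 28
6: |-26| + |0| = 26 + 0 = 26
7: |-33| + |26| = 33 + 26 = 59
8: |20| + |-9| = 20 + 9 = 29
9: |8| + |-5| = 8 + 5 = 13
10: |-29| + |1| = 29 + 1 = 30
11: |-2| + |-14| = 2 + 14 = 16
12: |-31| + |1| = 31 + 1 = 32
Sorted: 4 (7) < 9 (13) < 11 (16) < 6 (26) < 5 (28) < …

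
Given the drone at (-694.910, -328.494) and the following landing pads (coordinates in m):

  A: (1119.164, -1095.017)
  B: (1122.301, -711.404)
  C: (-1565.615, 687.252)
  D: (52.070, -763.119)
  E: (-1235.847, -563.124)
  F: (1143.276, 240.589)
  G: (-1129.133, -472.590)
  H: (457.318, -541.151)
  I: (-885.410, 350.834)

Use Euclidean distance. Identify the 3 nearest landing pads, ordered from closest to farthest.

G, E, I

Distances from (-694.910, -328.494):
A: 1969.371 m
B: 1857.115 m
C: 1337.859 m
D: 864.221 m
E: 589.630 m
F: 1924.262 m
G: 457.508 m
H: 1171.688 m
I: 705.533 m
Sorted: G (457.508 m) < E (589.630 m) < I (705.533 m) < D (864.221 m) < H (1171.688 m) < …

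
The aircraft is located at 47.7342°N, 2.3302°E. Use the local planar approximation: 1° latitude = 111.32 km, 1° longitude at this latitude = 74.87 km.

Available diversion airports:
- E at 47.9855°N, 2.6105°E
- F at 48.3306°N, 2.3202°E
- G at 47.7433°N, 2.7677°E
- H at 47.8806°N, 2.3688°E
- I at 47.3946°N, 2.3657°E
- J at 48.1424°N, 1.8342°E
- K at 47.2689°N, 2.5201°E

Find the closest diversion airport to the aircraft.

H

Distances from 47.7342°N, 2.3302°E:
E: √((0.2513·111.32)² + (0.2803·74.87)²) = √(782.584735 + 440.414756) = 34.9714 km
F: √((0.5964·111.32)² + (-0.0100·74.87)²) = √(4407.797811 + 0.560552) = 66.3955 km
G: √((0.0091·111.32)² + (0.4375·74.87)²) = √(1.026193 + 1072.930969) = 32.7713 km
H: √((0.1464·111.32)² + (0.0386·74.87)²) = √(265.600292 + 8.351996) = 16.5515 km
I: √((-0.3396·111.32)² + (0.0355·74.87)²) = √(1429.162981 + 7.064353) = 37.8976 km
J: √((0.4082·111.32)² + (-0.4960·74.87)²) = √(2064.868486 + 1379.046846) = 58.6849 km
K: √((-0.4653·111.32)² + (0.1899·74.87)²) = √(2682.949513 + 202.146207) = 53.7131 km
Minimum: H at 16.5515 km.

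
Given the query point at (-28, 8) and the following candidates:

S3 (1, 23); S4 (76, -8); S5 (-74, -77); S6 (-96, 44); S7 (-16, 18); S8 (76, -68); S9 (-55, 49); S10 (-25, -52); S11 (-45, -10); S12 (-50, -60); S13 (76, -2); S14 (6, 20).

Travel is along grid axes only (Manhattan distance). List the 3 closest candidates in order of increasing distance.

Distances from (-28, 8):
S3: |29| + |15| = 29 + 15 = 44
S4: |104| + |-16| = 104 + 16 = 120
S5: |-46| + |-85| = 46 + 85 = 131
S6: |-68| + |36| = 68 + 36 = 104
S7: |12| + |10| = 12 + 10 = 22
S8: |104| + |-76| = 104 + 76 = 180
S9: |-27| + |41| = 27 + 41 = 68
S10: |3| + |-60| = 3 + 60 = 63
S11: |-17| + |-18| = 17 + 18 = 35
S12: |-22| + |-68| = 22 + 68 = 90
S13: |104| + |-10| = 104 + 10 = 114
S14: |34| + |12| = 34 + 12 = 46
Sorted: S7 (22) < S11 (35) < S3 (44) < S14 (46) < S10 (63) < …

S7, S11, S3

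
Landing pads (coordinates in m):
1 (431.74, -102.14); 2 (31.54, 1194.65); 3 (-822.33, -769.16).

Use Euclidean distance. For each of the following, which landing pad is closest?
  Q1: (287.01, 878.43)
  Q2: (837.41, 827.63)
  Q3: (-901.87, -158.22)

Q1→2; Q2→2; Q3→3

Q1 at (287.01, 878.43):
  1: 991.19 m
  2: 406.52 m
  3: 1986.25 m
  → nearest: 2 (406.52 m)
Q2 at (837.41, 827.63):
  1: 1014.42 m
  2: 885.51 m
  3: 2303.14 m
  → nearest: 2 (885.51 m)
Q3 at (-901.87, -158.22):
  1: 1334.79 m
  2: 1643.63 m
  3: 616.10 m
  → nearest: 3 (616.10 m)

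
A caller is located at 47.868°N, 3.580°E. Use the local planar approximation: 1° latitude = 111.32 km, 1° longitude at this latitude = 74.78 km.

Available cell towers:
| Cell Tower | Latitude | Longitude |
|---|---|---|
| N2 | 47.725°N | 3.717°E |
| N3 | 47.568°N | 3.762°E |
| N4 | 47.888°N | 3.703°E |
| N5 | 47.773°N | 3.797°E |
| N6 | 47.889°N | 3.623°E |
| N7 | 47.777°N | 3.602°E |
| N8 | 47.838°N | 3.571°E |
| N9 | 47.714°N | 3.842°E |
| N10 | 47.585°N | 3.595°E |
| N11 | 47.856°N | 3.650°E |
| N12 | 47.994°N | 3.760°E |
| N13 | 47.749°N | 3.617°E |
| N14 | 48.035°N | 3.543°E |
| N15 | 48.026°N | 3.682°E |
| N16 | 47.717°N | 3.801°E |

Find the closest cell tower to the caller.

Distances from 47.868°N, 3.580°E:
N2: 18.931 km
N3: 36.063 km
N4: 9.464 km
N5: 19.369 km
N6: 3.976 km
N7: 10.263 km
N8: 3.407 km
N9: 26.034 km
N10: 31.524 km
N11: 5.402 km
N12: 19.440 km
N13: 13.533 km
N14: 18.795 km
N15: 19.171 km
N16: 23.573 km
Minimum: N8 at 3.407 km.

N8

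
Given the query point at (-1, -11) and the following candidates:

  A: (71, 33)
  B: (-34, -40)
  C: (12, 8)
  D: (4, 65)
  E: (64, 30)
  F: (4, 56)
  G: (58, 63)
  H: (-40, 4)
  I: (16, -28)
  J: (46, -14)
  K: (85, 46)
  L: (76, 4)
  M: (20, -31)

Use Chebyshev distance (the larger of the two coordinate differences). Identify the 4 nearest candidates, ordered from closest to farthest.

I, C, M, B

Distances from (-1, -11):
A: max(|72|, |44|) = 72
B: max(|-33|, |-29|) = 33
C: max(|13|, |19|) = 19
D: max(|5|, |76|) = 76
E: max(|65|, |41|) = 65
F: max(|5|, |67|) = 67
G: max(|59|, |74|) = 74
H: max(|-39|, |15|) = 39
I: max(|17|, |-17|) = 17
J: max(|47|, |-3|) = 47
K: max(|86|, |57|) = 86
L: max(|77|, |15|) = 77
M: max(|21|, |-20|) = 21
Sorted: I (17) < C (19) < M (21) < B (33) < H (39) < J (47) < …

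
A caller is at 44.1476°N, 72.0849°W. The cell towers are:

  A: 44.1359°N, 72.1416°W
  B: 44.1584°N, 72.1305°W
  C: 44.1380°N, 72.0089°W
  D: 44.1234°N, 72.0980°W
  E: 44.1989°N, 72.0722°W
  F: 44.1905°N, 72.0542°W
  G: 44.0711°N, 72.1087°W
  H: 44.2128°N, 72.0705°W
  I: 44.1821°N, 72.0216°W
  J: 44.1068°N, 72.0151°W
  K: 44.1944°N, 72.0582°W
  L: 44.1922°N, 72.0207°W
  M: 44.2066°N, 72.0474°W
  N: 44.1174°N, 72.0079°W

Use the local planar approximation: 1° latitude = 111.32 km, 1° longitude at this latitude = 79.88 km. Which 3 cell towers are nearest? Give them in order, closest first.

Distances from 44.1476°N, 72.0849°W:
A: 4.7127 km
B: 3.8358 km
C: 6.1642 km
D: 2.8900 km
E: 5.8001 km
F: 5.3685 km
G: 8.7256 km
H: 7.3486 km
I: 6.3496 km
J: 7.1914 km
K: 5.6294 km
L: 7.1379 km
M: 7.2187 km
N: 7.0096 km
Sorted: D (2.8900 km) < B (3.8358 km) < A (4.7127 km) < F (5.3685 km) < K (5.6294 km) < …

D, B, A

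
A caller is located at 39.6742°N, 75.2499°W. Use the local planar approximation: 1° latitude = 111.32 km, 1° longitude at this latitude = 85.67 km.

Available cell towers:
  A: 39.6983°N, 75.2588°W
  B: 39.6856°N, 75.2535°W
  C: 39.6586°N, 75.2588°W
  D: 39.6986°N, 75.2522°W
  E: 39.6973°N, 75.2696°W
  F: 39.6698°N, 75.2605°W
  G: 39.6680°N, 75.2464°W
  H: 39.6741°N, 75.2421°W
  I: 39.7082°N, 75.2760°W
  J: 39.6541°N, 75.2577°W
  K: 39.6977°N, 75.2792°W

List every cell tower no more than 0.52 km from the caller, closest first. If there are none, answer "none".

Distances from 39.6742°N, 75.2499°W:
A: √((0.0241·111.32)² + (-0.0089·85.67)²) = √(7.197480 + 0.581350) = 2.7891 km
B: √((0.0114·111.32)² + (-0.0036·85.67)²) = √(1.610483 + 0.095118) = 1.3060 km
C: √((-0.0156·111.32)² + (-0.0089·85.67)²) = √(3.015752 + 0.581350) = 1.8966 km
D: √((0.0244·111.32)² + (-0.0023·85.67)²) = √(7.377786 + 0.038825) = 2.7233 km
E: √((0.0231·111.32)² + (-0.0197·85.67)²) = √(6.612571 + 2.848328) = 3.0759 km
F: √((-0.0044·111.32)² + (-0.0106·85.67)²) = √(0.239912 + 0.824649) = 1.0318 km
G: √((-0.0062·111.32)² + (0.0035·85.67)²) = √(0.476354 + 0.089907) = 0.7525 km
H: √((-0.0001·111.32)² + (0.0078·85.67)²) = √(0.000124 + 0.446526) = 0.6683 km
I: √((0.0340·111.32)² + (-0.0261·85.67)²) = √(14.325317 + 4.999638) = 4.3960 km
J: √((-0.0201·111.32)² + (-0.0078·85.67)²) = √(5.006549 + 0.446526) = 2.3352 km
K: √((0.0235·111.32)² + (-0.0293·85.67)²) = √(6.843561 + 6.300758) = 3.6255 km
Threshold 0.52 km: none within range.

none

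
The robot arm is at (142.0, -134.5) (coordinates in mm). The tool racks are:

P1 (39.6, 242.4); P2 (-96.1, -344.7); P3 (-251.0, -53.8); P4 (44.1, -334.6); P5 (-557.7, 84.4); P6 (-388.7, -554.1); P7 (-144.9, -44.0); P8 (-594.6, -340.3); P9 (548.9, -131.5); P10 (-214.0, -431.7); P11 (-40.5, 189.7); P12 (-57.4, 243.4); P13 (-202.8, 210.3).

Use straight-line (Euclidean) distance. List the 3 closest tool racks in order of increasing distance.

P4, P7, P2

Distances from (142.0, -134.5):
P1: √((-102.4)² + (376.9)²) = √(10485.760 + 142053.610) = 390.6 mm
P2: √((-238.1)² + (-210.2)²) = √(56691.610 + 44184.040) = 317.6 mm
P3: √((-393.0)² + (80.7)²) = √(154449.000 + 6512.490) = 401.2 mm
P4: √((-97.9)² + (-200.1)²) = √(9584.410 + 40040.010) = 222.8 mm
P5: √((-699.7)² + (218.9)²) = √(489580.090 + 47917.210) = 733.1 mm
P6: √((-530.7)² + (-419.6)²) = √(281642.490 + 176064.160) = 676.5 mm
P7: √((-286.9)² + (90.5)²) = √(82311.610 + 8190.250) = 300.8 mm
P8: √((-736.6)² + (-205.8)²) = √(542579.560 + 42353.640) = 764.8 mm
P9: √((406.9)² + (3.0)²) = √(165567.610 + 9.000) = 406.9 mm
P10: √((-356.0)² + (-297.2)²) = √(126736.000 + 88327.840) = 463.7 mm
P11: √((-182.5)² + (324.2)²) = √(33306.250 + 105105.640) = 372.0 mm
P12: √((-199.4)² + (377.9)²) = √(39760.360 + 142808.410) = 427.3 mm
P13: √((-344.8)² + (344.8)²) = √(118887.040 + 118887.040) = 487.6 mm
Sorted: P4 (222.8 mm) < P7 (300.8 mm) < P2 (317.6 mm) < P11 (372.0 mm) < P1 (390.6 mm) < …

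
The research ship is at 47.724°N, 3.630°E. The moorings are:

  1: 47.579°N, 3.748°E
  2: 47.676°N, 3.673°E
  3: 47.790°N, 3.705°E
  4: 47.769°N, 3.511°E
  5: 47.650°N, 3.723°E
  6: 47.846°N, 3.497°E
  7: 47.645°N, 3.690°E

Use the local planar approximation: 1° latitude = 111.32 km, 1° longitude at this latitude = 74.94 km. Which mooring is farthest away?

Distances from 47.724°N, 3.630°E:
1: √((-0.145·111.32)² + (0.118·74.94)²) = √(260.54479 + 78.19723) = 18.405 km
2: √((-0.048·111.32)² + (0.043·74.94)²) = √(28.55150 + 10.38399) = 6.240 km
3: √((0.066·111.32)² + (0.075·74.94)²) = √(53.98017 + 31.59002) = 9.250 km
4: √((0.045·111.32)² + (-0.119·74.94)²) = √(25.09409 + 79.52823) = 10.229 km
5: √((-0.074·111.32)² + (0.093·74.94)²) = √(67.85937 + 48.57282) = 10.790 km
6: √((0.122·111.32)² + (-0.133·74.94)²) = √(184.44465 + 99.34149) = 16.846 km
7: √((-0.079·111.32)² + (0.060·74.94)²) = √(77.33936 + 20.21761) = 9.877 km
Maximum: 1 at 18.405 km.

1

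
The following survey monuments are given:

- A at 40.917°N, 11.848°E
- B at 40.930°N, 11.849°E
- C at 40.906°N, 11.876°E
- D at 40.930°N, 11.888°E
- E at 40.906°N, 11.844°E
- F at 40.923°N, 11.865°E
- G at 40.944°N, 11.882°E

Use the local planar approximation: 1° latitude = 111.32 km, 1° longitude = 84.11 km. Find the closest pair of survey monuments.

Pairwise distances:
A–B: √((0.013·111.32)² + (0.001·84.11)²) = √(2.09427 + 0.00707) = 1.450 km
A–C: √((-0.011·111.32)² + (0.028·84.11)²) = √(1.49945 + 5.54640) = 2.654 km
A–D: √((0.013·111.32)² + (0.040·84.11)²) = √(2.09427 + 11.31919) = 3.662 km
A–E: √((-0.011·111.32)² + (-0.004·84.11)²) = √(1.49945 + 0.11319) = 1.270 km
A–F: √((0.006·111.32)² + (0.017·84.11)²) = √(0.44612 + 2.04453) = 1.578 km
A–G: √((0.027·111.32)² + (0.034·84.11)²) = √(9.03387 + 8.17811) = 4.149 km
B–C: √((-0.024·111.32)² + (0.027·84.11)²) = √(7.13787 + 5.15730) = 3.506 km
B–D: √((0.000·111.32)² + (0.039·84.11)²) = √(0.00000 + 10.76030) = 3.280 km
B–E: √((-0.024·111.32)² + (-0.005·84.11)²) = √(7.13787 + 0.17686) = 2.705 km
B–F: √((-0.007·111.32)² + (0.016·84.11)²) = √(0.60721 + 1.81107) = 1.555 km
B–G: √((0.014·111.32)² + (0.033·84.11)²) = √(2.42886 + 7.70412) = 3.183 km
C–D: √((0.024·111.32)² + (0.012·84.11)²) = √(7.13787 + 1.01873) = 2.856 km
C–E: √((0.000·111.32)² + (-0.032·84.11)²) = √(0.00000 + 7.24428) = 2.692 km
C–F: √((0.017·111.32)² + (-0.011·84.11)²) = √(3.58133 + 0.85601) = 2.107 km
C–G: √((0.038·111.32)² + (0.006·84.11)²) = √(17.89425 + 0.25468) = 4.260 km
D–E: √((-0.024·111.32)² + (-0.044·84.11)²) = √(7.13787 + 13.69622) = 4.564 km
D–F: √((-0.007·111.32)² + (-0.023·84.11)²) = √(0.60721 + 3.74241) = 2.086 km
D–G: √((0.014·111.32)² + (-0.006·84.11)²) = √(2.42886 + 0.25468) = 1.638 km
E–F: √((0.017·111.32)² + (0.021·84.11)²) = √(3.58133 + 3.11985) = 2.589 km
E–G: √((0.038·111.32)² + (0.038·84.11)²) = √(17.89425 + 10.21557) = 5.302 km
F–G: √((0.021·111.32)² + (0.017·84.11)²) = √(5.46493 + 2.04453) = 2.740 km
Closest pair: A–E at 1.270 km.

A and E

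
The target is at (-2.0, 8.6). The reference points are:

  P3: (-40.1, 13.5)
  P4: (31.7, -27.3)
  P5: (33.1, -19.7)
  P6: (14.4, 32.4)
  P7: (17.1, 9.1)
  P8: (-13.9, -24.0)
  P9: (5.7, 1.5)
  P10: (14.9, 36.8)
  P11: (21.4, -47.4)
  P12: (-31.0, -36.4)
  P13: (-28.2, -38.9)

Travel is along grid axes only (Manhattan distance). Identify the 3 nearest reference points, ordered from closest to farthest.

Distances from (-2.0, 8.6):
P3: |-38.1| + |4.9| = 38.1 + 4.9 = 43.0
P4: |33.7| + |-35.9| = 33.7 + 35.9 = 69.6
P5: |35.1| + |-28.3| = 35.1 + 28.3 = 63.4
P6: |16.4| + |23.8| = 16.4 + 23.8 = 40.2
P7: |19.1| + |0.5| = 19.1 + 0.5 = 19.6
P8: |-11.9| + |-32.6| = 11.9 + 32.6 = 44.5
P9: |7.7| + |-7.1| = 7.7 + 7.1 = 14.8
P10: |16.9| + |28.2| = 16.9 + 28.2 = 45.1
P11: |23.4| + |-56.0| = 23.4 + 56.0 = 79.4
P12: |-29.0| + |-45.0| = 29.0 + 45.0 = 74.0
P13: |-26.2| + |-47.5| = 26.2 + 47.5 = 73.7
Sorted: P9 (14.8) < P7 (19.6) < P6 (40.2) < P3 (43.0) < P8 (44.5) < …

P9, P7, P6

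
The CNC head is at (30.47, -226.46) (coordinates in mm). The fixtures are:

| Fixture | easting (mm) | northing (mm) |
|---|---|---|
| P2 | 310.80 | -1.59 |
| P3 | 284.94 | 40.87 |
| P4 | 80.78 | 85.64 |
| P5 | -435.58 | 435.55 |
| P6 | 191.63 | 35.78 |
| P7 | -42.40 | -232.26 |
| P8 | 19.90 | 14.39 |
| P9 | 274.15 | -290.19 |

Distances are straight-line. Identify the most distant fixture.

P5

Distances from (30.47, -226.46):
P2: √((280.33)² + (224.87)²) = √(78584.9089 + 50566.5169) = 359.38 mm
P3: √((254.47)² + (267.33)²) = √(64754.9809 + 71465.3289) = 369.08 mm
P4: √((50.31)² + (312.10)²) = √(2531.0961 + 97406.4100) = 316.13 mm
P5: √((-466.05)² + (662.01)²) = √(217202.6025 + 438257.2401) = 809.60 mm
P6: √((161.16)² + (262.24)²) = √(25972.5456 + 68769.8176) = 307.80 mm
P7: √((-72.87)² + (-5.80)²) = √(5310.0369 + 33.6400) = 73.10 mm
P8: √((-10.57)² + (240.85)²) = √(111.7249 + 58008.7225) = 241.08 mm
P9: √((243.68)² + (-63.73)²) = √(59379.9424 + 4061.5129) = 251.88 mm
Maximum: P5 at 809.60 mm.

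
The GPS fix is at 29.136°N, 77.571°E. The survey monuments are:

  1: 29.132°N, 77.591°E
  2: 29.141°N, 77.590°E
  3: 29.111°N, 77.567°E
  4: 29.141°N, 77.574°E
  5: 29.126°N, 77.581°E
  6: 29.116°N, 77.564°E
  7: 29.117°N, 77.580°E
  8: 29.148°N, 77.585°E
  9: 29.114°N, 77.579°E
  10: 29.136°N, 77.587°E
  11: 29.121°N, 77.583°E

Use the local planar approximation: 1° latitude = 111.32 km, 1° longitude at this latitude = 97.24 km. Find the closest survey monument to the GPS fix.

4

Distances from 29.136°N, 77.571°E:
1: √((-0.004·111.32)² + (0.020·97.24)²) = √(0.19827 + 3.78225) = 1.995 km
2: √((0.005·111.32)² + (0.019·97.24)²) = √(0.30980 + 3.41348) = 1.930 km
3: √((-0.025·111.32)² + (-0.004·97.24)²) = √(7.74509 + 0.15129) = 2.810 km
4: √((0.005·111.32)² + (0.003·97.24)²) = √(0.30980 + 0.08510) = 0.628 km
5: √((-0.010·111.32)² + (0.010·97.24)²) = √(1.23921 + 0.94556) = 1.478 km
6: √((-0.020·111.32)² + (-0.007·97.24)²) = √(4.95686 + 0.46333) = 2.328 km
7: √((-0.019·111.32)² + (0.009·97.24)²) = √(4.47356 + 0.76591) = 2.289 km
8: √((0.012·111.32)² + (0.014·97.24)²) = √(1.78447 + 1.85330) = 1.907 km
9: √((-0.022·111.32)² + (0.008·97.24)²) = √(5.99780 + 0.60516) = 2.570 km
10: √((0.000·111.32)² + (0.016·97.24)²) = √(0.00000 + 2.42064) = 1.556 km
11: √((-0.015·111.32)² + (0.012·97.24)²) = √(2.78823 + 1.36161) = 2.037 km
Minimum: 4 at 0.628 km.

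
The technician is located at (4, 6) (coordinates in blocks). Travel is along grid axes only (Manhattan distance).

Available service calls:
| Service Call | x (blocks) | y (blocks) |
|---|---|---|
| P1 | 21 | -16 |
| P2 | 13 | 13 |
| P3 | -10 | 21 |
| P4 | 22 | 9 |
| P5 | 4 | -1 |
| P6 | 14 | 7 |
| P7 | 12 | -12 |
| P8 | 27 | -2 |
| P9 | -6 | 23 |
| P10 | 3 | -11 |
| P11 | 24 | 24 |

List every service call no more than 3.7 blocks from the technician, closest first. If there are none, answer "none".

none

Distances from (4, 6):
P1: |17| + |-22| = 17 + 22 = 39 blocks
P2: |9| + |7| = 9 + 7 = 16 blocks
P3: |-14| + |15| = 14 + 15 = 29 blocks
P4: |18| + |3| = 18 + 3 = 21 blocks
P5: |0| + |-7| = 0 + 7 = 7 blocks
P6: |10| + |1| = 10 + 1 = 11 blocks
P7: |8| + |-18| = 8 + 18 = 26 blocks
P8: |23| + |-8| = 23 + 8 = 31 blocks
P9: |-10| + |17| = 10 + 17 = 27 blocks
P10: |-1| + |-17| = 1 + 17 = 18 blocks
P11: |20| + |18| = 20 + 18 = 38 blocks
Threshold 3.7 blocks: none within range.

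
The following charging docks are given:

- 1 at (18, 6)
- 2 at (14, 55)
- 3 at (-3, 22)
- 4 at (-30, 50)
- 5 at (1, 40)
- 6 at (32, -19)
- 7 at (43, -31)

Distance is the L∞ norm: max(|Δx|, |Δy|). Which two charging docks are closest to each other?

Pairwise distances:
1–2: 49
1–3: 21
1–4: 48
1–5: 34
1–6: 25
1–7: 37
2–3: 33
2–4: 44
2–5: 15
2–6: 74
2–7: 86
3–4: 28
3–5: 18
3–6: 41
3–7: 53
4–5: 31
4–6: 69
4–7: 81
5–6: 59
5–7: 71
6–7: 12
Closest pair: 6–7 at 12.

6 and 7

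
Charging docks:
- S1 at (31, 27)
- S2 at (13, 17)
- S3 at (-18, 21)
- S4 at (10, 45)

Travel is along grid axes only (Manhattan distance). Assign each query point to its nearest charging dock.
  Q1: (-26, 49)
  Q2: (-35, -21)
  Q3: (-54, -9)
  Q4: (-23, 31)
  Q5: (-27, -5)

Q1→S3; Q2→S3; Q3→S3; Q4→S3; Q5→S3

Q1 at (-26, 49):
  S1: |57| + |-22| = 57 + 22 = 79
  S2: |39| + |-32| = 39 + 32 = 71
  S3: |8| + |-28| = 8 + 28 = 36
  S4: |36| + |-4| = 36 + 4 = 40
  → nearest: S3 (36)
Q2 at (-35, -21):
  S1: |66| + |48| = 66 + 48 = 114
  S2: |48| + |38| = 48 + 38 = 86
  S3: |17| + |42| = 17 + 42 = 59
  S4: |45| + |66| = 45 + 66 = 111
  → nearest: S3 (59)
Q3 at (-54, -9):
  S1: |85| + |36| = 85 + 36 = 121
  S2: |67| + |26| = 67 + 26 = 93
  S3: |36| + |30| = 36 + 30 = 66
  S4: |64| + |54| = 64 + 54 = 118
  → nearest: S3 (66)
Q4 at (-23, 31):
  S1: |54| + |-4| = 54 + 4 = 58
  S2: |36| + |-14| = 36 + 14 = 50
  S3: |5| + |-10| = 5 + 10 = 15
  S4: |33| + |14| = 33 + 14 = 47
  → nearest: S3 (15)
Q5 at (-27, -5):
  S1: |58| + |32| = 58 + 32 = 90
  S2: |40| + |22| = 40 + 22 = 62
  S3: |9| + |26| = 9 + 26 = 35
  S4: |37| + |50| = 37 + 50 = 87
  → nearest: S3 (35)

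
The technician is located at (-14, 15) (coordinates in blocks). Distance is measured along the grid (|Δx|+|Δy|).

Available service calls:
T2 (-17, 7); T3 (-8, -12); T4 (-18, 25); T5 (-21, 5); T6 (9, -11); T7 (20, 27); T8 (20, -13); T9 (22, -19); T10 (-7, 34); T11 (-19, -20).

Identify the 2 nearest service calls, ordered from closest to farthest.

T2, T4

Distances from (-14, 15):
T2: |-3| + |-8| = 3 + 8 = 11 blocks
T3: |6| + |-27| = 6 + 27 = 33 blocks
T4: |-4| + |10| = 4 + 10 = 14 blocks
T5: |-7| + |-10| = 7 + 10 = 17 blocks
T6: |23| + |-26| = 23 + 26 = 49 blocks
T7: |34| + |12| = 34 + 12 = 46 blocks
T8: |34| + |-28| = 34 + 28 = 62 blocks
T9: |36| + |-34| = 36 + 34 = 70 blocks
T10: |7| + |19| = 7 + 19 = 26 blocks
T11: |-5| + |-35| = 5 + 35 = 40 blocks
Sorted: T2 (11 blocks) < T4 (14 blocks) < T5 (17 blocks) < T10 (26 blocks) < …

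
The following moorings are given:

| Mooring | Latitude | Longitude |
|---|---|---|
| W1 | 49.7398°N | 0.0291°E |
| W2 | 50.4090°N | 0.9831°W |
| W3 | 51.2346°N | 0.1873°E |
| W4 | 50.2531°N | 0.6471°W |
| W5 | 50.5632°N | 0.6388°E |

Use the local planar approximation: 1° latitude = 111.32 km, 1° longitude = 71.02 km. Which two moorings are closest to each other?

Pairwise distances:
W1–W2: √((0.6692·111.32)² + (-1.0122·71.02)²) = √(5549.556278 + 5167.660831) = 103.5240 km
W1–W3: √((1.4948·111.32)² + (0.1582·71.02)²) = √(27689.338062 + 126.233404) = 166.7800 km
W1–W4: √((0.5133·111.32)² + (-0.6762·71.02)²) = √(3265.043140 + 2306.278067) = 74.6413 km
W1–W5: √((0.8234·111.32)² + (0.6097·71.02)²) = √(8401.718389 + 1874.967421) = 101.3740 km
W2–W3: √((0.8256·111.32)² + (1.1704·71.02)²) = √(8446.674603 + 6909.234965) = 123.9190 km
W2–W4: √((-0.1559·111.32)² + (0.3360·71.02)²) = √(301.188667 + 569.429406) = 29.5062 km
W2–W5: √((0.1542·111.32)² + (1.6219·71.02)²) = √(294.655901 + 13268.122836) = 116.4593 km
W3–W4: √((-0.9815·111.32)² + (-0.8344·71.02)²) = √(11937.874342 + 3511.639511) = 124.2961 km
W3–W5: √((-0.6714·111.32)² + (0.4515·71.02)²) = √(5586.104671 + 1028.198214) = 81.3284 km
W4–W5: √((0.3101·111.32)² + (1.2859·71.02)²) = √(1191.653321 + 8340.185853) = 97.6311 km
Closest pair: W2–W4 at 29.5062 km.

W2 and W4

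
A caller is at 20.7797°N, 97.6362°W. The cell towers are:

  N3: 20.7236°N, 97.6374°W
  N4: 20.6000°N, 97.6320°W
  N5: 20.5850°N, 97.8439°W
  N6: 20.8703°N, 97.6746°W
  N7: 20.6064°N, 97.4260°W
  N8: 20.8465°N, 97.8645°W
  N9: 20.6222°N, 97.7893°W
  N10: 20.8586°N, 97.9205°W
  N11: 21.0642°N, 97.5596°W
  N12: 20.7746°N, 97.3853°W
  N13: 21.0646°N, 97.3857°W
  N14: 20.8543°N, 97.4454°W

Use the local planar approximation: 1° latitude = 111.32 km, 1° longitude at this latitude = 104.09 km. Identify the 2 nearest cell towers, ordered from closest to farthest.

N3, N6

Distances from 20.7797°N, 97.6362°W:
N3: 6.2463 km
N4: 20.0090 km
N5: 30.6131 km
N6: 10.8488 km
N7: 29.1701 km
N8: 24.9000 km
N9: 23.6931 km
N10: 30.8687 km
N11: 32.6588 km
N12: 26.1224 km
N13: 41.0576 km
N14: 21.5267 km
Sorted: N3 (6.2463 km) < N6 (10.8488 km) < N4 (20.0090 km) < N14 (21.5267 km) < …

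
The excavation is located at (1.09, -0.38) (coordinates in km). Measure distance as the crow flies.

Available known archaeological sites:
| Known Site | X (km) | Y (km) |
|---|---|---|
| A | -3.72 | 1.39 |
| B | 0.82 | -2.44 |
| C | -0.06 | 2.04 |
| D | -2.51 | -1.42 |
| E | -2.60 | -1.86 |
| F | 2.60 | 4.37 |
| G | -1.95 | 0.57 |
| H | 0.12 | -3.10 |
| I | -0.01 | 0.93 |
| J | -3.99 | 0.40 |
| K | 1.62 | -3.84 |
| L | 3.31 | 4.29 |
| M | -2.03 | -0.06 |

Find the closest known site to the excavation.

Distances from (1.09, -0.38):
A: √((-4.81)² + (1.77)²) = √(23.1361 + 3.1329) = 5.13 km
B: √((-0.27)² + (-2.06)²) = √(0.0729 + 4.2436) = 2.08 km
C: √((-1.15)² + (2.42)²) = √(1.3225 + 5.8564) = 2.68 km
D: √((-3.60)² + (-1.04)²) = √(12.9600 + 1.0816) = 3.75 km
E: √((-3.69)² + (-1.48)²) = √(13.6161 + 2.1904) = 3.98 km
F: √((1.51)² + (4.75)²) = √(2.2801 + 22.5625) = 4.98 km
G: √((-3.04)² + (0.95)²) = √(9.2416 + 0.9025) = 3.18 km
H: √((-0.97)² + (-2.72)²) = √(0.9409 + 7.3984) = 2.89 km
I: √((-1.10)² + (1.31)²) = √(1.2100 + 1.7161) = 1.71 km
J: √((-5.08)² + (0.78)²) = √(25.8064 + 0.6084) = 5.14 km
K: √((0.53)² + (-3.46)²) = √(0.2809 + 11.9716) = 3.50 km
L: √((2.22)² + (4.67)²) = √(4.9284 + 21.8089) = 5.17 km
M: √((-3.12)² + (0.32)²) = √(9.7344 + 0.1024) = 3.14 km
Minimum: I at 1.71 km.

I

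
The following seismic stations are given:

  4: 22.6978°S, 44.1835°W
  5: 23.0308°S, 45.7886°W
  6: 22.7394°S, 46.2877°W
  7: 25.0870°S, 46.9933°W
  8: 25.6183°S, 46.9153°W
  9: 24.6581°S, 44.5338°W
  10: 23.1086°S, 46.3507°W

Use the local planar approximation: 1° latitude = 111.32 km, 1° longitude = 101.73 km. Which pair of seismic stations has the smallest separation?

6 and 10

Pairwise distances:
6–10: 41.5960 km
5–10: 57.8346 km
7–8: 59.6742 km
5–6: 60.2512 km
4–5: 167.4417 km
4–6: 214.1104 km
4–9: 221.1112 km
5–9: 221.6087 km
4–10: 225.1621 km
7–10: 229.7327 km
9–10: 252.8166 km
7–9: 254.7197 km
5–7: 259.6401 km
8–9: 264.8020 km
6–7: 271.0136 km
6–9: 278.3088 km
8–10: 285.2228 km
5–8: 310.0079 km
6–8: 326.7769 km
4–7: 390.4393 km
4–8: 427.7012 km
Closest pair: 6–10 at 41.5960 km.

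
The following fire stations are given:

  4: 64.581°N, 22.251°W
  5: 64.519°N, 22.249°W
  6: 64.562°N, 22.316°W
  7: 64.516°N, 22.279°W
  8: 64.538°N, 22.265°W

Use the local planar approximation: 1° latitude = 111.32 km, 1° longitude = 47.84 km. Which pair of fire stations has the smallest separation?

Pairwise distances:
4–5: 6.903 km
4–6: 3.761 km
4–7: 7.359 km
4–8: 4.833 km
5–6: 5.761 km
5–7: 1.474 km
5–8: 2.249 km
6–7: 5.418 km
6–8: 3.618 km
7–8: 2.539 km
Closest pair: 5–7 at 1.474 km.

5 and 7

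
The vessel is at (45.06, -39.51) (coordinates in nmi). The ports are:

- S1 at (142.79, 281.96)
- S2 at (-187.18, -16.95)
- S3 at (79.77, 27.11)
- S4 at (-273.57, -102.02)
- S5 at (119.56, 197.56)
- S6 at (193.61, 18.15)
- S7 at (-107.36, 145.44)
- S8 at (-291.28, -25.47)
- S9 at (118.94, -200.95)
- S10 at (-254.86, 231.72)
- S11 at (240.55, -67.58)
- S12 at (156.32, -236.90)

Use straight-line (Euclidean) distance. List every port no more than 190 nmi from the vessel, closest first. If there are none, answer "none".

Distances from (45.06, -39.51):
S1: √((97.73)² + (321.47)²) = √(9551.1529 + 103342.9609) = 336.00 nmi
S2: √((-232.24)² + (22.56)²) = √(53935.4176 + 508.9536) = 233.33 nmi
S3: √((34.71)² + (66.62)²) = √(1204.7841 + 4438.2244) = 75.12 nmi
S4: √((-318.63)² + (-62.51)²) = √(101525.0769 + 3907.5001) = 324.70 nmi
S5: √((74.50)² + (237.07)²) = √(5550.2500 + 56202.1849) = 248.50 nmi
S6: √((148.55)² + (57.66)²) = √(22067.1025 + 3324.6756) = 159.35 nmi
S7: √((-152.42)² + (184.95)²) = √(23231.8564 + 34206.5025) = 239.66 nmi
S8: √((-336.34)² + (14.04)²) = √(113124.5956 + 197.1216) = 336.63 nmi
S9: √((73.88)² + (-161.44)²) = √(5458.2544 + 26062.8736) = 177.54 nmi
S10: √((-299.92)² + (271.23)²) = √(89952.0064 + 73565.7129) = 404.37 nmi
S11: √((195.49)² + (-28.07)²) = √(38216.3401 + 787.9249) = 197.49 nmi
S12: √((111.26)² + (-197.39)²) = √(12378.7876 + 38962.8121) = 226.59 nmi
Threshold 190 nmi: S3 (75.12 nmi), S6 (159.35 nmi), S9 (177.54 nmi) are within range.

S3, S6, S9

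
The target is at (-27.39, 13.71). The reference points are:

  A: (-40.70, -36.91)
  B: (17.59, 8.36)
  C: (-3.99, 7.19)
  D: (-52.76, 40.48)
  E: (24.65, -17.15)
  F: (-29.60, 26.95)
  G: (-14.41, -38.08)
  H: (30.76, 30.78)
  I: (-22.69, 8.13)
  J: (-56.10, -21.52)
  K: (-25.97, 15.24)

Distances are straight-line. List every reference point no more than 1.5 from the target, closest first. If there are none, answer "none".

none

Distances from (-27.39, 13.71):
A: √((-13.31)² + (-50.62)²) = √(177.1561 + 2562.3844) = 52.34
B: √((44.98)² + (-5.35)²) = √(2023.2004 + 28.6225) = 45.30
C: √((23.40)² + (-6.52)²) = √(547.5600 + 42.5104) = 24.29
D: √((-25.37)² + (26.77)²) = √(643.6369 + 716.6329) = 36.88
E: √((52.04)² + (-30.86)²) = √(2708.1616 + 952.3396) = 60.50
F: √((-2.21)² + (13.24)²) = √(4.8841 + 175.2976) = 13.42
G: √((12.98)² + (-51.79)²) = √(168.4804 + 2682.2041) = 53.39
H: √((58.15)² + (17.07)²) = √(3381.4225 + 291.3849) = 60.60
I: √((4.70)² + (-5.58)²) = √(22.0900 + 31.1364) = 7.30
J: √((-28.71)² + (-35.23)²) = √(824.2641 + 1241.1529) = 45.45
K: √((1.42)² + (1.53)²) = √(2.0164 + 2.3409) = 2.09
Threshold 1.5: none within range.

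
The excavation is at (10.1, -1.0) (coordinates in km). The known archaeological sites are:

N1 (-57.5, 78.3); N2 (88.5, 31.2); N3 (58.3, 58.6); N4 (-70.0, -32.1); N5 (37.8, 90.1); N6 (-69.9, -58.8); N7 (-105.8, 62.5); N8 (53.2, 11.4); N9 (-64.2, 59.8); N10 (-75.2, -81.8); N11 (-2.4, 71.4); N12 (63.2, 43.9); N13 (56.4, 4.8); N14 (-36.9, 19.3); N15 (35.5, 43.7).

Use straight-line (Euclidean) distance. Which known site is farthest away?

Distances from (10.1, -1.0):
N1: √((-67.6)² + (79.3)²) = √(4569.760 + 6288.490) = 104.2 km
N2: √((78.4)² + (32.2)²) = √(6146.560 + 1036.840) = 84.8 km
N3: √((48.2)² + (59.6)²) = √(2323.240 + 3552.160) = 76.7 km
N4: √((-80.1)² + (-31.1)²) = √(6416.010 + 967.210) = 85.9 km
N5: √((27.7)² + (91.1)²) = √(767.290 + 8299.210) = 95.2 km
N6: √((-80.0)² + (-57.8)²) = √(6400.000 + 3340.840) = 98.7 km
N7: √((-115.9)² + (63.5)²) = √(13432.810 + 4032.250) = 132.2 km
N8: √((43.1)² + (12.4)²) = √(1857.610 + 153.760) = 44.8 km
N9: √((-74.3)² + (60.8)²) = √(5520.490 + 3696.640) = 96.0 km
N10: √((-85.3)² + (-80.8)²) = √(7276.090 + 6528.640) = 117.5 km
N11: √((-12.5)² + (72.4)²) = √(156.250 + 5241.760) = 73.5 km
N12: √((53.1)² + (44.9)²) = √(2819.610 + 2016.010) = 69.5 km
N13: √((46.3)² + (5.8)²) = √(2143.690 + 33.640) = 46.7 km
N14: √((-47.0)² + (20.3)²) = √(2209.000 + 412.090) = 51.2 km
N15: √((25.4)² + (44.7)²) = √(645.160 + 1998.090) = 51.4 km
Maximum: N7 at 132.2 km.

N7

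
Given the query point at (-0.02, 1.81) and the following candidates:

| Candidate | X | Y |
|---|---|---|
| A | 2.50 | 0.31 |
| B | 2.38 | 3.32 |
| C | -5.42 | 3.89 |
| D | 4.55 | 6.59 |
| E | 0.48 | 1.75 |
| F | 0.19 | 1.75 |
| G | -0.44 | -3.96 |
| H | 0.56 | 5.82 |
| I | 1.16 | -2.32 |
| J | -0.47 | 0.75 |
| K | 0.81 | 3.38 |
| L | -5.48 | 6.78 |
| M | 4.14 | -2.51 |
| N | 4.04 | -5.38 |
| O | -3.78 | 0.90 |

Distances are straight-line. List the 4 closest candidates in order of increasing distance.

F, E, J, K

Distances from (-0.02, 1.81):
A: √((2.52)² + (-1.50)²) = √(6.35040 + 2.25000) = 2.933
B: √((2.40)² + (1.51)²) = √(5.76000 + 2.28010) = 2.836
C: √((-5.40)² + (2.08)²) = √(29.16000 + 4.32640) = 5.787
D: √((4.57)² + (4.78)²) = √(20.88490 + 22.84840) = 6.613
E: √((0.50)² + (-0.06)²) = √(0.25000 + 0.00360) = 0.504
F: √((0.21)² + (-0.06)²) = √(0.04410 + 0.00360) = 0.218
G: √((-0.42)² + (-5.77)²) = √(0.17640 + 33.29290) = 5.785
H: √((0.58)² + (4.01)²) = √(0.33640 + 16.08010) = 4.052
I: √((1.18)² + (-4.13)²) = √(1.39240 + 17.05690) = 4.295
J: √((-0.45)² + (-1.06)²) = √(0.20250 + 1.12360) = 1.152
K: √((0.83)² + (1.57)²) = √(0.68890 + 2.46490) = 1.776
L: √((-5.46)² + (4.97)²) = √(29.81160 + 24.70090) = 7.383
M: √((4.16)² + (-4.32)²) = √(17.30560 + 18.66240) = 5.997
N: √((4.06)² + (-7.19)²) = √(16.48360 + 51.69610) = 8.257
O: √((-3.76)² + (-0.91)²) = √(14.13760 + 0.82810) = 3.869
Sorted: F (0.218) < E (0.504) < J (1.152) < K (1.776) < B (2.836) < A (2.933) < …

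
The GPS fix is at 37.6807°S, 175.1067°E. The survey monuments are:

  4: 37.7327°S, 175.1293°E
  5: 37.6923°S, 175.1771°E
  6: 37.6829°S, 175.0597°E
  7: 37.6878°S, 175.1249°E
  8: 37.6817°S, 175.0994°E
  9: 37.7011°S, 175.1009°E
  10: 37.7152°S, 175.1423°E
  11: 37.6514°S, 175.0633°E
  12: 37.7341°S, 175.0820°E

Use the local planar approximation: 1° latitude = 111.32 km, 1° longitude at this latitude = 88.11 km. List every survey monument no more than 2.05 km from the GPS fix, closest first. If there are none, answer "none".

8, 7

Distances from 37.6807°S, 175.1067°E:
4: √((-0.0520·111.32)² + (0.0226·88.11)²) = √(33.508353 + 3.965220) = 6.1216 km
5: √((-0.0116·111.32)² + (0.0704·88.11)²) = √(1.667487 + 38.476514) = 6.3359 km
6: √((-0.0022·111.32)² + (-0.0470·88.11)²) = √(0.059978 + 17.149289) = 4.1484 km
7: √((-0.0071·111.32)² + (0.0182·88.11)²) = √(0.624688 + 2.571539) = 1.7878 km
8: √((-0.0010·111.32)² + (-0.0073·88.11)²) = √(0.012392 + 0.413710) = 0.6528 km
9: √((-0.0204·111.32)² + (-0.0058·88.11)²) = √(5.157114 + 0.261160) = 2.3277 km
10: √((-0.0345·111.32)² + (0.0356·88.11)²) = √(14.749747 + 9.838987) = 4.9587 km
11: √((0.0293·111.32)² + (-0.0434·88.11)²) = √(10.638530 + 14.622777) = 5.0261 km
12: √((-0.0534·111.32)² + (-0.0247·88.11)²) = √(35.336938 + 4.736356) = 6.3303 km
Threshold 2.05 km: 8 (0.6528 km), 7 (1.7878 km) are within range.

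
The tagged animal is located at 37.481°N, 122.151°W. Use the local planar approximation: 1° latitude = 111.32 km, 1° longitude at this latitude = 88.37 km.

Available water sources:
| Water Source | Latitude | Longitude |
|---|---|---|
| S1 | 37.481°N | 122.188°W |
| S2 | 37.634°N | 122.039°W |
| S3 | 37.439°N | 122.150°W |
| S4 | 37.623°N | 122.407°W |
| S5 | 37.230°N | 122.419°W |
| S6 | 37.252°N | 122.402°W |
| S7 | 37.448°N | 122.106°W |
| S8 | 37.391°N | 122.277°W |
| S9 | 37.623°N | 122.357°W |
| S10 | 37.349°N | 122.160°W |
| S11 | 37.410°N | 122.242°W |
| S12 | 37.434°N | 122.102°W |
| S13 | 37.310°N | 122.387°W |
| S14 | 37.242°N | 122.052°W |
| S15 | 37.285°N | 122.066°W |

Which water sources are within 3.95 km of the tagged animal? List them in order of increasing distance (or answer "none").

S1

Distances from 37.481°N, 122.151°W:
S1: √((0.000·111.32)² + (-0.037·88.37)²) = √(0.00000 + 10.69087) = 3.270 km
S2: √((0.153·111.32)² + (0.112·88.37)²) = √(290.08766 + 97.95932) = 19.699 km
S3: √((-0.042·111.32)² + (0.001·88.37)²) = √(21.85974 + 0.00781) = 4.676 km
S4: √((0.142·111.32)² + (-0.256·88.37)²) = √(249.87516 + 511.78746) = 27.598 km
S5: √((-0.251·111.32)² + (-0.268·88.37)²) = √(780.71736 + 560.89207) = 36.628 km
S6: √((-0.229·111.32)² + (-0.251·88.37)²) = √(649.85634 + 491.99099) = 33.791 km
S7: √((-0.033·111.32)² + (0.045·88.37)²) = √(13.49504 + 15.81375) = 5.414 km
S8: √((-0.090·111.32)² + (-0.126·88.37)²) = √(100.37635 + 123.97976) = 14.979 km
S9: √((0.142·111.32)² + (-0.206·88.37)²) = √(249.87516 + 331.39363) = 24.110 km
S10: √((-0.132·111.32)² + (-0.009·88.37)²) = √(215.92069 + 0.63255) = 14.716 km
S11: √((-0.071·111.32)² + (-0.091·88.37)²) = √(62.46879 + 64.66846) = 11.276 km
S12: √((-0.047·111.32)² + (0.049·88.37)²) = √(27.37424 + 18.75003) = 6.791 km
S13: √((-0.171·111.32)² + (-0.236·88.37)²) = √(362.35864 + 434.94437) = 28.237 km
S14: √((-0.239·111.32)² + (0.099·88.37)²) = √(707.85157 + 76.53853) = 28.007 km
S15: √((-0.196·111.32)² + (0.085·88.37)²) = √(476.05654 + 56.42188) = 23.075 km
Threshold 3.95 km: S1 (3.270 km) is within range.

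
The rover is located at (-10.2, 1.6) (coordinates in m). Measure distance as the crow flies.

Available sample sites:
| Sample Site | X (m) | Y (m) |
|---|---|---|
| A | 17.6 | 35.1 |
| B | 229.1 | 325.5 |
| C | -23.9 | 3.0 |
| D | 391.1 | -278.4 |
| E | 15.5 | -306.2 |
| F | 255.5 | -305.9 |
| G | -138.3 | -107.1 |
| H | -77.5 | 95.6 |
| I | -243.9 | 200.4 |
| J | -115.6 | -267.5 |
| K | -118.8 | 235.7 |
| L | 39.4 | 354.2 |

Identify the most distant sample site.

Distances from (-10.2, 1.6):
A: 43.5 m
B: 402.7 m
C: 13.8 m
D: 489.3 m
E: 308.9 m
F: 406.4 m
G: 168.0 m
H: 115.6 m
I: 306.8 m
J: 289.0 m
K: 258.1 m
L: 356.1 m
Maximum: D at 489.3 m.

D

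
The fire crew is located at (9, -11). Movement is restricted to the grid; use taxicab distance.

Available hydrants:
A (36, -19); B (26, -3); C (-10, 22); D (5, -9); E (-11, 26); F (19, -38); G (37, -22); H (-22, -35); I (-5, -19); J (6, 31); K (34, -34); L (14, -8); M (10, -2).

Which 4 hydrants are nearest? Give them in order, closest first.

D, L, M, I

Distances from (9, -11):
A: 35
B: 25
C: 52
D: 6
E: 57
F: 37
G: 39
H: 55
I: 22
J: 45
K: 48
L: 8
M: 10
Sorted: D (6) < L (8) < M (10) < I (22) < B (25) < A (35) < …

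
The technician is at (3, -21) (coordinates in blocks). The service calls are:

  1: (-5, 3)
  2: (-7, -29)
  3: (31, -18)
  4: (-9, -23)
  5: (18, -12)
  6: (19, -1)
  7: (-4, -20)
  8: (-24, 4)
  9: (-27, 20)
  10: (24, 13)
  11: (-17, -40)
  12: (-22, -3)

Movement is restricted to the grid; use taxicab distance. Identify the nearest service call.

Distances from (3, -21):
1: 32 blocks
2: 18 blocks
3: 31 blocks
4: 14 blocks
5: 24 blocks
6: 36 blocks
7: 8 blocks
8: 52 blocks
9: 71 blocks
10: 55 blocks
11: 39 blocks
12: 43 blocks
Minimum: 7 at 8 blocks.

7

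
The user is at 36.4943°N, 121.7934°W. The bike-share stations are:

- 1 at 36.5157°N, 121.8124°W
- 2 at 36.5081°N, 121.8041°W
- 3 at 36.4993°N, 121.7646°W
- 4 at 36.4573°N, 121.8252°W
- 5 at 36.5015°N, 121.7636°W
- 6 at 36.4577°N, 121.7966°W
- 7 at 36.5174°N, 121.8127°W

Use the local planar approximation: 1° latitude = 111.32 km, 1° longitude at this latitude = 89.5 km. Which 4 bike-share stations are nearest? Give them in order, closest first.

2, 3, 5, 1

Distances from 36.4943°N, 121.7934°W:
1: √((0.0214·111.32)² + (-0.0190·89.5)²) = √(5.675106 + 2.891700) = 2.9269 km
2: √((0.0138·111.32)² + (-0.0107·89.5)²) = √(2.359960 + 0.917094) = 1.8103 km
3: √((0.0050·111.32)² + (0.0288·89.5)²) = √(0.309804 + 6.644022) = 2.6370 km
4: √((-0.0370·111.32)² + (-0.0318·89.5)²) = √(16.964843 + 8.100285) = 5.0065 km
5: √((0.0072·111.32)² + (0.0298·89.5)²) = √(0.642409 + 7.113422) = 2.7849 km
6: √((-0.0366·111.32)² + (-0.0032·89.5)²) = √(16.600018 + 0.082025) = 4.0844 km
7: √((0.0231·111.32)² + (-0.0193·89.5)²) = √(6.612571 + 2.983738) = 3.0978 km
Sorted: 2 (1.8103 km) < 3 (2.6370 km) < 5 (2.7849 km) < 1 (2.9269 km) < 7 (3.0978 km) < 6 (4.0844 km) < …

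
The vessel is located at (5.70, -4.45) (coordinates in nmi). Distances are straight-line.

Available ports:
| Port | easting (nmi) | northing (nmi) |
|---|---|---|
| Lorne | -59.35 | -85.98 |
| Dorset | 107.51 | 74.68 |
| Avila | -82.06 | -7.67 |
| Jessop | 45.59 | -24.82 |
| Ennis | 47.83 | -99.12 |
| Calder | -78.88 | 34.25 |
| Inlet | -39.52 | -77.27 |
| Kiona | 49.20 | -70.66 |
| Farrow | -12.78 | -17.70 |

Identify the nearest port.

Farrow

Distances from (5.70, -4.45):
Lorne: √((-65.05)² + (-81.53)²) = √(4231.5025 + 6647.1409) = 104.30 nmi
Dorset: √((101.81)² + (79.13)²) = √(10365.2761 + 6261.5569) = 128.95 nmi
Avila: √((-87.76)² + (-3.22)²) = √(7701.8176 + 10.3684) = 87.82 nmi
Jessop: √((39.89)² + (-20.37)²) = √(1591.2121 + 414.9369) = 44.79 nmi
Ennis: √((42.13)² + (-94.67)²) = √(1774.9369 + 8962.4089) = 103.62 nmi
Calder: √((-84.58)² + (38.70)²) = √(7153.7764 + 1497.6900) = 93.01 nmi
Inlet: √((-45.22)² + (-72.82)²) = √(2044.8484 + 5302.7524) = 85.72 nmi
Kiona: √((43.50)² + (-66.21)²) = √(1892.2500 + 4383.7641) = 79.22 nmi
Farrow: √((-18.48)² + (-13.25)²) = √(341.5104 + 175.5625) = 22.74 nmi
Minimum: Farrow at 22.74 nmi.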